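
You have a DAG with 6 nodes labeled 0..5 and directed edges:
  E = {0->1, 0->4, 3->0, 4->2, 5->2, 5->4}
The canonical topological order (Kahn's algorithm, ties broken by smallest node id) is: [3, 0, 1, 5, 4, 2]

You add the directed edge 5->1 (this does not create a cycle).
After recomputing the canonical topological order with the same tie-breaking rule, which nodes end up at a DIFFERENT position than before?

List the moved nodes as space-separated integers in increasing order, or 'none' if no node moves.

Answer: 1 5

Derivation:
Old toposort: [3, 0, 1, 5, 4, 2]
Added edge 5->1
Recompute Kahn (smallest-id tiebreak):
  initial in-degrees: [1, 2, 2, 0, 2, 0]
  ready (indeg=0): [3, 5]
  pop 3: indeg[0]->0 | ready=[0, 5] | order so far=[3]
  pop 0: indeg[1]->1; indeg[4]->1 | ready=[5] | order so far=[3, 0]
  pop 5: indeg[1]->0; indeg[2]->1; indeg[4]->0 | ready=[1, 4] | order so far=[3, 0, 5]
  pop 1: no out-edges | ready=[4] | order so far=[3, 0, 5, 1]
  pop 4: indeg[2]->0 | ready=[2] | order so far=[3, 0, 5, 1, 4]
  pop 2: no out-edges | ready=[] | order so far=[3, 0, 5, 1, 4, 2]
New canonical toposort: [3, 0, 5, 1, 4, 2]
Compare positions:
  Node 0: index 1 -> 1 (same)
  Node 1: index 2 -> 3 (moved)
  Node 2: index 5 -> 5 (same)
  Node 3: index 0 -> 0 (same)
  Node 4: index 4 -> 4 (same)
  Node 5: index 3 -> 2 (moved)
Nodes that changed position: 1 5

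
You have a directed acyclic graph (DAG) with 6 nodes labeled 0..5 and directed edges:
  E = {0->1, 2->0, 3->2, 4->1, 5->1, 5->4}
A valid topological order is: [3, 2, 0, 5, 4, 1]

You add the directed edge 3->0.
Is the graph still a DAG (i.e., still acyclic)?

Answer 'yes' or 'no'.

Answer: yes

Derivation:
Given toposort: [3, 2, 0, 5, 4, 1]
Position of 3: index 0; position of 0: index 2
New edge 3->0: forward
Forward edge: respects the existing order. Still a DAG, same toposort still valid.
Still a DAG? yes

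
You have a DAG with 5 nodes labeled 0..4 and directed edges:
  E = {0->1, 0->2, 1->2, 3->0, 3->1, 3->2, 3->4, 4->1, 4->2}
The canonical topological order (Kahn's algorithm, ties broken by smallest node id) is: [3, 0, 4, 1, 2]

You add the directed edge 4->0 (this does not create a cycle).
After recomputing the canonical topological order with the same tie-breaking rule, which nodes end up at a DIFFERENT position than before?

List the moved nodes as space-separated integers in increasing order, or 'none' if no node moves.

Answer: 0 4

Derivation:
Old toposort: [3, 0, 4, 1, 2]
Added edge 4->0
Recompute Kahn (smallest-id tiebreak):
  initial in-degrees: [2, 3, 4, 0, 1]
  ready (indeg=0): [3]
  pop 3: indeg[0]->1; indeg[1]->2; indeg[2]->3; indeg[4]->0 | ready=[4] | order so far=[3]
  pop 4: indeg[0]->0; indeg[1]->1; indeg[2]->2 | ready=[0] | order so far=[3, 4]
  pop 0: indeg[1]->0; indeg[2]->1 | ready=[1] | order so far=[3, 4, 0]
  pop 1: indeg[2]->0 | ready=[2] | order so far=[3, 4, 0, 1]
  pop 2: no out-edges | ready=[] | order so far=[3, 4, 0, 1, 2]
New canonical toposort: [3, 4, 0, 1, 2]
Compare positions:
  Node 0: index 1 -> 2 (moved)
  Node 1: index 3 -> 3 (same)
  Node 2: index 4 -> 4 (same)
  Node 3: index 0 -> 0 (same)
  Node 4: index 2 -> 1 (moved)
Nodes that changed position: 0 4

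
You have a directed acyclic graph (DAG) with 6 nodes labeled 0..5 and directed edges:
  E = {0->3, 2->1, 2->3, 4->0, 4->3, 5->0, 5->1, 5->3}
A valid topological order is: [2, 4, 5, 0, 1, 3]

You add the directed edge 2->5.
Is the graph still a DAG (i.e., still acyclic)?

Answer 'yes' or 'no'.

Given toposort: [2, 4, 5, 0, 1, 3]
Position of 2: index 0; position of 5: index 2
New edge 2->5: forward
Forward edge: respects the existing order. Still a DAG, same toposort still valid.
Still a DAG? yes

Answer: yes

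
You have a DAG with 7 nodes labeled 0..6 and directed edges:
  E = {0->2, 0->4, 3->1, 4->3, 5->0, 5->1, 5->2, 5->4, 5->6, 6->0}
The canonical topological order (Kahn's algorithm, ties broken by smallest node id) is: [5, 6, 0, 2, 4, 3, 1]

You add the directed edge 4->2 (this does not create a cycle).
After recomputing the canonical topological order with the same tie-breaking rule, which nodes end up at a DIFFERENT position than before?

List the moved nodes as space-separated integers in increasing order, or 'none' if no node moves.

Answer: 2 4

Derivation:
Old toposort: [5, 6, 0, 2, 4, 3, 1]
Added edge 4->2
Recompute Kahn (smallest-id tiebreak):
  initial in-degrees: [2, 2, 3, 1, 2, 0, 1]
  ready (indeg=0): [5]
  pop 5: indeg[0]->1; indeg[1]->1; indeg[2]->2; indeg[4]->1; indeg[6]->0 | ready=[6] | order so far=[5]
  pop 6: indeg[0]->0 | ready=[0] | order so far=[5, 6]
  pop 0: indeg[2]->1; indeg[4]->0 | ready=[4] | order so far=[5, 6, 0]
  pop 4: indeg[2]->0; indeg[3]->0 | ready=[2, 3] | order so far=[5, 6, 0, 4]
  pop 2: no out-edges | ready=[3] | order so far=[5, 6, 0, 4, 2]
  pop 3: indeg[1]->0 | ready=[1] | order so far=[5, 6, 0, 4, 2, 3]
  pop 1: no out-edges | ready=[] | order so far=[5, 6, 0, 4, 2, 3, 1]
New canonical toposort: [5, 6, 0, 4, 2, 3, 1]
Compare positions:
  Node 0: index 2 -> 2 (same)
  Node 1: index 6 -> 6 (same)
  Node 2: index 3 -> 4 (moved)
  Node 3: index 5 -> 5 (same)
  Node 4: index 4 -> 3 (moved)
  Node 5: index 0 -> 0 (same)
  Node 6: index 1 -> 1 (same)
Nodes that changed position: 2 4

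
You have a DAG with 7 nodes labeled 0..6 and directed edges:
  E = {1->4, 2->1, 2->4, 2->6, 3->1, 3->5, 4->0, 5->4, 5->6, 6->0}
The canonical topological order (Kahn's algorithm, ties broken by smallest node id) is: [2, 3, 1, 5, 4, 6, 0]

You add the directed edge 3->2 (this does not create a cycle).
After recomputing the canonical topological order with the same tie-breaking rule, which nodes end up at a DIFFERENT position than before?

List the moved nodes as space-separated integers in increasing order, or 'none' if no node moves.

Old toposort: [2, 3, 1, 5, 4, 6, 0]
Added edge 3->2
Recompute Kahn (smallest-id tiebreak):
  initial in-degrees: [2, 2, 1, 0, 3, 1, 2]
  ready (indeg=0): [3]
  pop 3: indeg[1]->1; indeg[2]->0; indeg[5]->0 | ready=[2, 5] | order so far=[3]
  pop 2: indeg[1]->0; indeg[4]->2; indeg[6]->1 | ready=[1, 5] | order so far=[3, 2]
  pop 1: indeg[4]->1 | ready=[5] | order so far=[3, 2, 1]
  pop 5: indeg[4]->0; indeg[6]->0 | ready=[4, 6] | order so far=[3, 2, 1, 5]
  pop 4: indeg[0]->1 | ready=[6] | order so far=[3, 2, 1, 5, 4]
  pop 6: indeg[0]->0 | ready=[0] | order so far=[3, 2, 1, 5, 4, 6]
  pop 0: no out-edges | ready=[] | order so far=[3, 2, 1, 5, 4, 6, 0]
New canonical toposort: [3, 2, 1, 5, 4, 6, 0]
Compare positions:
  Node 0: index 6 -> 6 (same)
  Node 1: index 2 -> 2 (same)
  Node 2: index 0 -> 1 (moved)
  Node 3: index 1 -> 0 (moved)
  Node 4: index 4 -> 4 (same)
  Node 5: index 3 -> 3 (same)
  Node 6: index 5 -> 5 (same)
Nodes that changed position: 2 3

Answer: 2 3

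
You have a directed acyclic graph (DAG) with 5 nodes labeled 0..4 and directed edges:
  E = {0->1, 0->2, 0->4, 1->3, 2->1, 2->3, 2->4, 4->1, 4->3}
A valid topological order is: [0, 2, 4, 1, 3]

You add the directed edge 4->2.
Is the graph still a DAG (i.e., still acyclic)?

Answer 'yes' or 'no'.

Answer: no

Derivation:
Given toposort: [0, 2, 4, 1, 3]
Position of 4: index 2; position of 2: index 1
New edge 4->2: backward (u after v in old order)
Backward edge: old toposort is now invalid. Check if this creates a cycle.
Does 2 already reach 4? Reachable from 2: [1, 2, 3, 4]. YES -> cycle!
Still a DAG? no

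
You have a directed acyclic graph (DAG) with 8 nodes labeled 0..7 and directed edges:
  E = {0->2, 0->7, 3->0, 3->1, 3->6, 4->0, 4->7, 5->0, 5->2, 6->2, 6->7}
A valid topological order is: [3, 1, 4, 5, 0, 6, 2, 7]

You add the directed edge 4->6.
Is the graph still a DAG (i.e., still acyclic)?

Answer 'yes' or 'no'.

Given toposort: [3, 1, 4, 5, 0, 6, 2, 7]
Position of 4: index 2; position of 6: index 5
New edge 4->6: forward
Forward edge: respects the existing order. Still a DAG, same toposort still valid.
Still a DAG? yes

Answer: yes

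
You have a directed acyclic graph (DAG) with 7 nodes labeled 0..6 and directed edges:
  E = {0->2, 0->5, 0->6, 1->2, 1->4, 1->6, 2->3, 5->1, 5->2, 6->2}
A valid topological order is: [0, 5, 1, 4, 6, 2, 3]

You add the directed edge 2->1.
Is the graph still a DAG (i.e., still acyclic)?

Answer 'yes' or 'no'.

Answer: no

Derivation:
Given toposort: [0, 5, 1, 4, 6, 2, 3]
Position of 2: index 5; position of 1: index 2
New edge 2->1: backward (u after v in old order)
Backward edge: old toposort is now invalid. Check if this creates a cycle.
Does 1 already reach 2? Reachable from 1: [1, 2, 3, 4, 6]. YES -> cycle!
Still a DAG? no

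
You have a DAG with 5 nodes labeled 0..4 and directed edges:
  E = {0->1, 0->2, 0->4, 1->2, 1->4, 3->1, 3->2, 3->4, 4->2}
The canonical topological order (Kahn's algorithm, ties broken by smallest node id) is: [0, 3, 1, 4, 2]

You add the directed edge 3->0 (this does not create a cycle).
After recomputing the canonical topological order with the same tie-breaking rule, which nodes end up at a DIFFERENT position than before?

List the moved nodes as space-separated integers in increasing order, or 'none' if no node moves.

Answer: 0 3

Derivation:
Old toposort: [0, 3, 1, 4, 2]
Added edge 3->0
Recompute Kahn (smallest-id tiebreak):
  initial in-degrees: [1, 2, 4, 0, 3]
  ready (indeg=0): [3]
  pop 3: indeg[0]->0; indeg[1]->1; indeg[2]->3; indeg[4]->2 | ready=[0] | order so far=[3]
  pop 0: indeg[1]->0; indeg[2]->2; indeg[4]->1 | ready=[1] | order so far=[3, 0]
  pop 1: indeg[2]->1; indeg[4]->0 | ready=[4] | order so far=[3, 0, 1]
  pop 4: indeg[2]->0 | ready=[2] | order so far=[3, 0, 1, 4]
  pop 2: no out-edges | ready=[] | order so far=[3, 0, 1, 4, 2]
New canonical toposort: [3, 0, 1, 4, 2]
Compare positions:
  Node 0: index 0 -> 1 (moved)
  Node 1: index 2 -> 2 (same)
  Node 2: index 4 -> 4 (same)
  Node 3: index 1 -> 0 (moved)
  Node 4: index 3 -> 3 (same)
Nodes that changed position: 0 3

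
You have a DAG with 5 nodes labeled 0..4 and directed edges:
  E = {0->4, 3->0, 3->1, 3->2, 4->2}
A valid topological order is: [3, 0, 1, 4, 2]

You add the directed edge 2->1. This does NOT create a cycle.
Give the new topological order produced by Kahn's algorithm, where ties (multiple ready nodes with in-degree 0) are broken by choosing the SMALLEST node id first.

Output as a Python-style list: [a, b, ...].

Old toposort: [3, 0, 1, 4, 2]
Added edge: 2->1
Position of 2 (4) > position of 1 (2). Must reorder: 2 must now come before 1.
Run Kahn's algorithm (break ties by smallest node id):
  initial in-degrees: [1, 2, 2, 0, 1]
  ready (indeg=0): [3]
  pop 3: indeg[0]->0; indeg[1]->1; indeg[2]->1 | ready=[0] | order so far=[3]
  pop 0: indeg[4]->0 | ready=[4] | order so far=[3, 0]
  pop 4: indeg[2]->0 | ready=[2] | order so far=[3, 0, 4]
  pop 2: indeg[1]->0 | ready=[1] | order so far=[3, 0, 4, 2]
  pop 1: no out-edges | ready=[] | order so far=[3, 0, 4, 2, 1]
  Result: [3, 0, 4, 2, 1]

Answer: [3, 0, 4, 2, 1]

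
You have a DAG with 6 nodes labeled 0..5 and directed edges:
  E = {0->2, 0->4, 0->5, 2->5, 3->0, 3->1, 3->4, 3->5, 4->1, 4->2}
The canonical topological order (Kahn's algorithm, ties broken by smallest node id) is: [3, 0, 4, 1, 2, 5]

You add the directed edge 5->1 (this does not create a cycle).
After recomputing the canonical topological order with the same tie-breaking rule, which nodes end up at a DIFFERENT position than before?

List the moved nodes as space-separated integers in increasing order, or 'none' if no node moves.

Old toposort: [3, 0, 4, 1, 2, 5]
Added edge 5->1
Recompute Kahn (smallest-id tiebreak):
  initial in-degrees: [1, 3, 2, 0, 2, 3]
  ready (indeg=0): [3]
  pop 3: indeg[0]->0; indeg[1]->2; indeg[4]->1; indeg[5]->2 | ready=[0] | order so far=[3]
  pop 0: indeg[2]->1; indeg[4]->0; indeg[5]->1 | ready=[4] | order so far=[3, 0]
  pop 4: indeg[1]->1; indeg[2]->0 | ready=[2] | order so far=[3, 0, 4]
  pop 2: indeg[5]->0 | ready=[5] | order so far=[3, 0, 4, 2]
  pop 5: indeg[1]->0 | ready=[1] | order so far=[3, 0, 4, 2, 5]
  pop 1: no out-edges | ready=[] | order so far=[3, 0, 4, 2, 5, 1]
New canonical toposort: [3, 0, 4, 2, 5, 1]
Compare positions:
  Node 0: index 1 -> 1 (same)
  Node 1: index 3 -> 5 (moved)
  Node 2: index 4 -> 3 (moved)
  Node 3: index 0 -> 0 (same)
  Node 4: index 2 -> 2 (same)
  Node 5: index 5 -> 4 (moved)
Nodes that changed position: 1 2 5

Answer: 1 2 5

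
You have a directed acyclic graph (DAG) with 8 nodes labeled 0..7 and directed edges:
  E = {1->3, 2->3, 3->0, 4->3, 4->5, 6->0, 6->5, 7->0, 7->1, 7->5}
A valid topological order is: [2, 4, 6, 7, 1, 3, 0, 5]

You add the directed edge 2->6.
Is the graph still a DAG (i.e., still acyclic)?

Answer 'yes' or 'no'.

Given toposort: [2, 4, 6, 7, 1, 3, 0, 5]
Position of 2: index 0; position of 6: index 2
New edge 2->6: forward
Forward edge: respects the existing order. Still a DAG, same toposort still valid.
Still a DAG? yes

Answer: yes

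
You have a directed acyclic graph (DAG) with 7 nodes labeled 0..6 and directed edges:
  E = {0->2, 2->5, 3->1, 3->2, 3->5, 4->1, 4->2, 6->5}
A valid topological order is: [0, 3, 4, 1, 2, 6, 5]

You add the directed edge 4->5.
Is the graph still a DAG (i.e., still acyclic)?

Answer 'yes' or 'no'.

Answer: yes

Derivation:
Given toposort: [0, 3, 4, 1, 2, 6, 5]
Position of 4: index 2; position of 5: index 6
New edge 4->5: forward
Forward edge: respects the existing order. Still a DAG, same toposort still valid.
Still a DAG? yes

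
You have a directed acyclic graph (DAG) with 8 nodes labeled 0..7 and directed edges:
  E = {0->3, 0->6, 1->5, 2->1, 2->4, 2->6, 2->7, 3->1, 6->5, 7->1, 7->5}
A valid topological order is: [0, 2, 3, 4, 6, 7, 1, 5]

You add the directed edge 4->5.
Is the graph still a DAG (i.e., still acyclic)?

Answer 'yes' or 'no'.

Answer: yes

Derivation:
Given toposort: [0, 2, 3, 4, 6, 7, 1, 5]
Position of 4: index 3; position of 5: index 7
New edge 4->5: forward
Forward edge: respects the existing order. Still a DAG, same toposort still valid.
Still a DAG? yes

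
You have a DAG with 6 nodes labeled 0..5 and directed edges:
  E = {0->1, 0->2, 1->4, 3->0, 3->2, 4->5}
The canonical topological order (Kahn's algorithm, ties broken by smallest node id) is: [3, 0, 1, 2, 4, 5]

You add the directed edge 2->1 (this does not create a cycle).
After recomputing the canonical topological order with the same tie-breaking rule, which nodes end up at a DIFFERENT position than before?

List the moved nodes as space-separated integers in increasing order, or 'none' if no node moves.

Old toposort: [3, 0, 1, 2, 4, 5]
Added edge 2->1
Recompute Kahn (smallest-id tiebreak):
  initial in-degrees: [1, 2, 2, 0, 1, 1]
  ready (indeg=0): [3]
  pop 3: indeg[0]->0; indeg[2]->1 | ready=[0] | order so far=[3]
  pop 0: indeg[1]->1; indeg[2]->0 | ready=[2] | order so far=[3, 0]
  pop 2: indeg[1]->0 | ready=[1] | order so far=[3, 0, 2]
  pop 1: indeg[4]->0 | ready=[4] | order so far=[3, 0, 2, 1]
  pop 4: indeg[5]->0 | ready=[5] | order so far=[3, 0, 2, 1, 4]
  pop 5: no out-edges | ready=[] | order so far=[3, 0, 2, 1, 4, 5]
New canonical toposort: [3, 0, 2, 1, 4, 5]
Compare positions:
  Node 0: index 1 -> 1 (same)
  Node 1: index 2 -> 3 (moved)
  Node 2: index 3 -> 2 (moved)
  Node 3: index 0 -> 0 (same)
  Node 4: index 4 -> 4 (same)
  Node 5: index 5 -> 5 (same)
Nodes that changed position: 1 2

Answer: 1 2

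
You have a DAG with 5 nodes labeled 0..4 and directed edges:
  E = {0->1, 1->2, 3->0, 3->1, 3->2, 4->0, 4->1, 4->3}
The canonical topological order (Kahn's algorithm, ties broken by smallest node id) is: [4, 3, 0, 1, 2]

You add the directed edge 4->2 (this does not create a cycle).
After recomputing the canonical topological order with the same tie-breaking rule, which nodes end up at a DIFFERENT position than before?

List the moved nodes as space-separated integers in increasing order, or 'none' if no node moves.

Old toposort: [4, 3, 0, 1, 2]
Added edge 4->2
Recompute Kahn (smallest-id tiebreak):
  initial in-degrees: [2, 3, 3, 1, 0]
  ready (indeg=0): [4]
  pop 4: indeg[0]->1; indeg[1]->2; indeg[2]->2; indeg[3]->0 | ready=[3] | order so far=[4]
  pop 3: indeg[0]->0; indeg[1]->1; indeg[2]->1 | ready=[0] | order so far=[4, 3]
  pop 0: indeg[1]->0 | ready=[1] | order so far=[4, 3, 0]
  pop 1: indeg[2]->0 | ready=[2] | order so far=[4, 3, 0, 1]
  pop 2: no out-edges | ready=[] | order so far=[4, 3, 0, 1, 2]
New canonical toposort: [4, 3, 0, 1, 2]
Compare positions:
  Node 0: index 2 -> 2 (same)
  Node 1: index 3 -> 3 (same)
  Node 2: index 4 -> 4 (same)
  Node 3: index 1 -> 1 (same)
  Node 4: index 0 -> 0 (same)
Nodes that changed position: none

Answer: none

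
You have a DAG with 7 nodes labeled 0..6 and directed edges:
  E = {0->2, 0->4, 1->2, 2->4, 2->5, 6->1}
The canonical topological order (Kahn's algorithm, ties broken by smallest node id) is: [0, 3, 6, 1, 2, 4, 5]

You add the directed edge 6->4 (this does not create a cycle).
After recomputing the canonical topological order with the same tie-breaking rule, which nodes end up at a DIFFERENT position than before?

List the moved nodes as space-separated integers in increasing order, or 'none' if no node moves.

Answer: none

Derivation:
Old toposort: [0, 3, 6, 1, 2, 4, 5]
Added edge 6->4
Recompute Kahn (smallest-id tiebreak):
  initial in-degrees: [0, 1, 2, 0, 3, 1, 0]
  ready (indeg=0): [0, 3, 6]
  pop 0: indeg[2]->1; indeg[4]->2 | ready=[3, 6] | order so far=[0]
  pop 3: no out-edges | ready=[6] | order so far=[0, 3]
  pop 6: indeg[1]->0; indeg[4]->1 | ready=[1] | order so far=[0, 3, 6]
  pop 1: indeg[2]->0 | ready=[2] | order so far=[0, 3, 6, 1]
  pop 2: indeg[4]->0; indeg[5]->0 | ready=[4, 5] | order so far=[0, 3, 6, 1, 2]
  pop 4: no out-edges | ready=[5] | order so far=[0, 3, 6, 1, 2, 4]
  pop 5: no out-edges | ready=[] | order so far=[0, 3, 6, 1, 2, 4, 5]
New canonical toposort: [0, 3, 6, 1, 2, 4, 5]
Compare positions:
  Node 0: index 0 -> 0 (same)
  Node 1: index 3 -> 3 (same)
  Node 2: index 4 -> 4 (same)
  Node 3: index 1 -> 1 (same)
  Node 4: index 5 -> 5 (same)
  Node 5: index 6 -> 6 (same)
  Node 6: index 2 -> 2 (same)
Nodes that changed position: none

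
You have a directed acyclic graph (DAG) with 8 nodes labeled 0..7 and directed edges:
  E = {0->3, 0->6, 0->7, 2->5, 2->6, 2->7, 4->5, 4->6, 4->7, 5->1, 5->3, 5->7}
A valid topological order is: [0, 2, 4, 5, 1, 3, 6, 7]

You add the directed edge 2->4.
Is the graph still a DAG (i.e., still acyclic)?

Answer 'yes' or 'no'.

Given toposort: [0, 2, 4, 5, 1, 3, 6, 7]
Position of 2: index 1; position of 4: index 2
New edge 2->4: forward
Forward edge: respects the existing order. Still a DAG, same toposort still valid.
Still a DAG? yes

Answer: yes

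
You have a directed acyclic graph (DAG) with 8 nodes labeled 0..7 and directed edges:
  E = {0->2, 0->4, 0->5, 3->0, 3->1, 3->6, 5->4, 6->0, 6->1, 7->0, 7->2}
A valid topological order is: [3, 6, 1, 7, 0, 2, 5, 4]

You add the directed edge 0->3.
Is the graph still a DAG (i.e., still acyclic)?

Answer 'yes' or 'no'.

Given toposort: [3, 6, 1, 7, 0, 2, 5, 4]
Position of 0: index 4; position of 3: index 0
New edge 0->3: backward (u after v in old order)
Backward edge: old toposort is now invalid. Check if this creates a cycle.
Does 3 already reach 0? Reachable from 3: [0, 1, 2, 3, 4, 5, 6]. YES -> cycle!
Still a DAG? no

Answer: no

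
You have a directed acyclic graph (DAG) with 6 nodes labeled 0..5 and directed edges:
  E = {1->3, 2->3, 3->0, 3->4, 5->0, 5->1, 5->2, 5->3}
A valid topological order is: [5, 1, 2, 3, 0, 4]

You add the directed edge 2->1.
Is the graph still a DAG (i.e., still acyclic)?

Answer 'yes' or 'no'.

Answer: yes

Derivation:
Given toposort: [5, 1, 2, 3, 0, 4]
Position of 2: index 2; position of 1: index 1
New edge 2->1: backward (u after v in old order)
Backward edge: old toposort is now invalid. Check if this creates a cycle.
Does 1 already reach 2? Reachable from 1: [0, 1, 3, 4]. NO -> still a DAG (reorder needed).
Still a DAG? yes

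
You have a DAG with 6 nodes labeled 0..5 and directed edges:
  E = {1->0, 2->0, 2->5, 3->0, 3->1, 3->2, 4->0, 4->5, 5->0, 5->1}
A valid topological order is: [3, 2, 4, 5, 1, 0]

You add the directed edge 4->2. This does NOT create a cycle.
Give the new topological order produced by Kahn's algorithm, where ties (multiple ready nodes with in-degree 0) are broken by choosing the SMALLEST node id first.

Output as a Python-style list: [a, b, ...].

Answer: [3, 4, 2, 5, 1, 0]

Derivation:
Old toposort: [3, 2, 4, 5, 1, 0]
Added edge: 4->2
Position of 4 (2) > position of 2 (1). Must reorder: 4 must now come before 2.
Run Kahn's algorithm (break ties by smallest node id):
  initial in-degrees: [5, 2, 2, 0, 0, 2]
  ready (indeg=0): [3, 4]
  pop 3: indeg[0]->4; indeg[1]->1; indeg[2]->1 | ready=[4] | order so far=[3]
  pop 4: indeg[0]->3; indeg[2]->0; indeg[5]->1 | ready=[2] | order so far=[3, 4]
  pop 2: indeg[0]->2; indeg[5]->0 | ready=[5] | order so far=[3, 4, 2]
  pop 5: indeg[0]->1; indeg[1]->0 | ready=[1] | order so far=[3, 4, 2, 5]
  pop 1: indeg[0]->0 | ready=[0] | order so far=[3, 4, 2, 5, 1]
  pop 0: no out-edges | ready=[] | order so far=[3, 4, 2, 5, 1, 0]
  Result: [3, 4, 2, 5, 1, 0]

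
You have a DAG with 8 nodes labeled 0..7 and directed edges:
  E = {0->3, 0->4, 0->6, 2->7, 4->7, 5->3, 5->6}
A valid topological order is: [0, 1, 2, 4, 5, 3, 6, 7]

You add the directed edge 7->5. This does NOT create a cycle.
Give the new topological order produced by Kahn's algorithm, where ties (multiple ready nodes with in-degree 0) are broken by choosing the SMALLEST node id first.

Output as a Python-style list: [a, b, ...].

Answer: [0, 1, 2, 4, 7, 5, 3, 6]

Derivation:
Old toposort: [0, 1, 2, 4, 5, 3, 6, 7]
Added edge: 7->5
Position of 7 (7) > position of 5 (4). Must reorder: 7 must now come before 5.
Run Kahn's algorithm (break ties by smallest node id):
  initial in-degrees: [0, 0, 0, 2, 1, 1, 2, 2]
  ready (indeg=0): [0, 1, 2]
  pop 0: indeg[3]->1; indeg[4]->0; indeg[6]->1 | ready=[1, 2, 4] | order so far=[0]
  pop 1: no out-edges | ready=[2, 4] | order so far=[0, 1]
  pop 2: indeg[7]->1 | ready=[4] | order so far=[0, 1, 2]
  pop 4: indeg[7]->0 | ready=[7] | order so far=[0, 1, 2, 4]
  pop 7: indeg[5]->0 | ready=[5] | order so far=[0, 1, 2, 4, 7]
  pop 5: indeg[3]->0; indeg[6]->0 | ready=[3, 6] | order so far=[0, 1, 2, 4, 7, 5]
  pop 3: no out-edges | ready=[6] | order so far=[0, 1, 2, 4, 7, 5, 3]
  pop 6: no out-edges | ready=[] | order so far=[0, 1, 2, 4, 7, 5, 3, 6]
  Result: [0, 1, 2, 4, 7, 5, 3, 6]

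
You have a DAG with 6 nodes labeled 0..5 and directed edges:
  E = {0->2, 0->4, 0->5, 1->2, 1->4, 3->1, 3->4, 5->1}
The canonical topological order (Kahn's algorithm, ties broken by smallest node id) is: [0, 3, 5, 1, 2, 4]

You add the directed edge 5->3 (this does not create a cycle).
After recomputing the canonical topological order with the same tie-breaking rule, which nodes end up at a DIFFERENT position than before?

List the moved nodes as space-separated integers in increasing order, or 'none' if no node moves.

Old toposort: [0, 3, 5, 1, 2, 4]
Added edge 5->3
Recompute Kahn (smallest-id tiebreak):
  initial in-degrees: [0, 2, 2, 1, 3, 1]
  ready (indeg=0): [0]
  pop 0: indeg[2]->1; indeg[4]->2; indeg[5]->0 | ready=[5] | order so far=[0]
  pop 5: indeg[1]->1; indeg[3]->0 | ready=[3] | order so far=[0, 5]
  pop 3: indeg[1]->0; indeg[4]->1 | ready=[1] | order so far=[0, 5, 3]
  pop 1: indeg[2]->0; indeg[4]->0 | ready=[2, 4] | order so far=[0, 5, 3, 1]
  pop 2: no out-edges | ready=[4] | order so far=[0, 5, 3, 1, 2]
  pop 4: no out-edges | ready=[] | order so far=[0, 5, 3, 1, 2, 4]
New canonical toposort: [0, 5, 3, 1, 2, 4]
Compare positions:
  Node 0: index 0 -> 0 (same)
  Node 1: index 3 -> 3 (same)
  Node 2: index 4 -> 4 (same)
  Node 3: index 1 -> 2 (moved)
  Node 4: index 5 -> 5 (same)
  Node 5: index 2 -> 1 (moved)
Nodes that changed position: 3 5

Answer: 3 5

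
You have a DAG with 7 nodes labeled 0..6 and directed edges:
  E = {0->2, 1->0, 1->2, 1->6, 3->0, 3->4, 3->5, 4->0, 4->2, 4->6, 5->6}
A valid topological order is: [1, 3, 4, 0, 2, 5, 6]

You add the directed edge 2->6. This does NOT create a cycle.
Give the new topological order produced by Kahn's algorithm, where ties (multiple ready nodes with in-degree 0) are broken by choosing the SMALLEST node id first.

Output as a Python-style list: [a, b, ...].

Answer: [1, 3, 4, 0, 2, 5, 6]

Derivation:
Old toposort: [1, 3, 4, 0, 2, 5, 6]
Added edge: 2->6
Position of 2 (4) < position of 6 (6). Old order still valid.
Run Kahn's algorithm (break ties by smallest node id):
  initial in-degrees: [3, 0, 3, 0, 1, 1, 4]
  ready (indeg=0): [1, 3]
  pop 1: indeg[0]->2; indeg[2]->2; indeg[6]->3 | ready=[3] | order so far=[1]
  pop 3: indeg[0]->1; indeg[4]->0; indeg[5]->0 | ready=[4, 5] | order so far=[1, 3]
  pop 4: indeg[0]->0; indeg[2]->1; indeg[6]->2 | ready=[0, 5] | order so far=[1, 3, 4]
  pop 0: indeg[2]->0 | ready=[2, 5] | order so far=[1, 3, 4, 0]
  pop 2: indeg[6]->1 | ready=[5] | order so far=[1, 3, 4, 0, 2]
  pop 5: indeg[6]->0 | ready=[6] | order so far=[1, 3, 4, 0, 2, 5]
  pop 6: no out-edges | ready=[] | order so far=[1, 3, 4, 0, 2, 5, 6]
  Result: [1, 3, 4, 0, 2, 5, 6]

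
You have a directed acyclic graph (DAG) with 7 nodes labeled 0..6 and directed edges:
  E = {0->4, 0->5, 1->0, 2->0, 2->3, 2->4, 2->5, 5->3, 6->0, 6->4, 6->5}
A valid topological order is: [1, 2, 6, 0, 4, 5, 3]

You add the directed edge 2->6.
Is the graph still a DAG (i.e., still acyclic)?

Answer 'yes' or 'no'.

Given toposort: [1, 2, 6, 0, 4, 5, 3]
Position of 2: index 1; position of 6: index 2
New edge 2->6: forward
Forward edge: respects the existing order. Still a DAG, same toposort still valid.
Still a DAG? yes

Answer: yes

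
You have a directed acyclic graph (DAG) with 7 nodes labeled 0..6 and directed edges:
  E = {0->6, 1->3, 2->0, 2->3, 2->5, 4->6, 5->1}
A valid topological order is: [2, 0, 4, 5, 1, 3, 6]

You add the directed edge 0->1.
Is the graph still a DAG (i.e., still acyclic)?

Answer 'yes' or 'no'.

Answer: yes

Derivation:
Given toposort: [2, 0, 4, 5, 1, 3, 6]
Position of 0: index 1; position of 1: index 4
New edge 0->1: forward
Forward edge: respects the existing order. Still a DAG, same toposort still valid.
Still a DAG? yes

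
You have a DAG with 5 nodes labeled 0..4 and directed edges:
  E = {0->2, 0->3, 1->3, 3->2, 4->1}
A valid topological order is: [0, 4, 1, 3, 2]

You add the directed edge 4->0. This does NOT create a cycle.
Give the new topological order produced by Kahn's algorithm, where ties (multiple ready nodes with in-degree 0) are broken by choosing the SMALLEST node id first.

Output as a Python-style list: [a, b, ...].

Answer: [4, 0, 1, 3, 2]

Derivation:
Old toposort: [0, 4, 1, 3, 2]
Added edge: 4->0
Position of 4 (1) > position of 0 (0). Must reorder: 4 must now come before 0.
Run Kahn's algorithm (break ties by smallest node id):
  initial in-degrees: [1, 1, 2, 2, 0]
  ready (indeg=0): [4]
  pop 4: indeg[0]->0; indeg[1]->0 | ready=[0, 1] | order so far=[4]
  pop 0: indeg[2]->1; indeg[3]->1 | ready=[1] | order so far=[4, 0]
  pop 1: indeg[3]->0 | ready=[3] | order so far=[4, 0, 1]
  pop 3: indeg[2]->0 | ready=[2] | order so far=[4, 0, 1, 3]
  pop 2: no out-edges | ready=[] | order so far=[4, 0, 1, 3, 2]
  Result: [4, 0, 1, 3, 2]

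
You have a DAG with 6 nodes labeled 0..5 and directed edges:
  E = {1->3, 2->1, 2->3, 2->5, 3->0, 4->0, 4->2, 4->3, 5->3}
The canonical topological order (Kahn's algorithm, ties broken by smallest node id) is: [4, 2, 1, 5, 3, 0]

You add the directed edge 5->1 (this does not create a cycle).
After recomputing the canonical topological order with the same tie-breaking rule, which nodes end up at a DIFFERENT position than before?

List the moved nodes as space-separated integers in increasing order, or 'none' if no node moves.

Answer: 1 5

Derivation:
Old toposort: [4, 2, 1, 5, 3, 0]
Added edge 5->1
Recompute Kahn (smallest-id tiebreak):
  initial in-degrees: [2, 2, 1, 4, 0, 1]
  ready (indeg=0): [4]
  pop 4: indeg[0]->1; indeg[2]->0; indeg[3]->3 | ready=[2] | order so far=[4]
  pop 2: indeg[1]->1; indeg[3]->2; indeg[5]->0 | ready=[5] | order so far=[4, 2]
  pop 5: indeg[1]->0; indeg[3]->1 | ready=[1] | order so far=[4, 2, 5]
  pop 1: indeg[3]->0 | ready=[3] | order so far=[4, 2, 5, 1]
  pop 3: indeg[0]->0 | ready=[0] | order so far=[4, 2, 5, 1, 3]
  pop 0: no out-edges | ready=[] | order so far=[4, 2, 5, 1, 3, 0]
New canonical toposort: [4, 2, 5, 1, 3, 0]
Compare positions:
  Node 0: index 5 -> 5 (same)
  Node 1: index 2 -> 3 (moved)
  Node 2: index 1 -> 1 (same)
  Node 3: index 4 -> 4 (same)
  Node 4: index 0 -> 0 (same)
  Node 5: index 3 -> 2 (moved)
Nodes that changed position: 1 5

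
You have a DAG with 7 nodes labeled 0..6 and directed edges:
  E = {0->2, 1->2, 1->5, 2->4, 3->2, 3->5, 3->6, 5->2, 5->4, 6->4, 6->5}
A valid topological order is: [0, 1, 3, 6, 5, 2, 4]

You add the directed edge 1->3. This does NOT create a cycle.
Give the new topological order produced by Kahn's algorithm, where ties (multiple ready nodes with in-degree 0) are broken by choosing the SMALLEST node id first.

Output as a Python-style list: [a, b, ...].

Old toposort: [0, 1, 3, 6, 5, 2, 4]
Added edge: 1->3
Position of 1 (1) < position of 3 (2). Old order still valid.
Run Kahn's algorithm (break ties by smallest node id):
  initial in-degrees: [0, 0, 4, 1, 3, 3, 1]
  ready (indeg=0): [0, 1]
  pop 0: indeg[2]->3 | ready=[1] | order so far=[0]
  pop 1: indeg[2]->2; indeg[3]->0; indeg[5]->2 | ready=[3] | order so far=[0, 1]
  pop 3: indeg[2]->1; indeg[5]->1; indeg[6]->0 | ready=[6] | order so far=[0, 1, 3]
  pop 6: indeg[4]->2; indeg[5]->0 | ready=[5] | order so far=[0, 1, 3, 6]
  pop 5: indeg[2]->0; indeg[4]->1 | ready=[2] | order so far=[0, 1, 3, 6, 5]
  pop 2: indeg[4]->0 | ready=[4] | order so far=[0, 1, 3, 6, 5, 2]
  pop 4: no out-edges | ready=[] | order so far=[0, 1, 3, 6, 5, 2, 4]
  Result: [0, 1, 3, 6, 5, 2, 4]

Answer: [0, 1, 3, 6, 5, 2, 4]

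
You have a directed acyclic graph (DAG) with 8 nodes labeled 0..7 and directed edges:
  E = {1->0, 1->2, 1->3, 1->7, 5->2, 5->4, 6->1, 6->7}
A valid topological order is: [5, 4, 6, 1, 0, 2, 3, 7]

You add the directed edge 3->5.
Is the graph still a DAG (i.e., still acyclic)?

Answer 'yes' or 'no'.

Given toposort: [5, 4, 6, 1, 0, 2, 3, 7]
Position of 3: index 6; position of 5: index 0
New edge 3->5: backward (u after v in old order)
Backward edge: old toposort is now invalid. Check if this creates a cycle.
Does 5 already reach 3? Reachable from 5: [2, 4, 5]. NO -> still a DAG (reorder needed).
Still a DAG? yes

Answer: yes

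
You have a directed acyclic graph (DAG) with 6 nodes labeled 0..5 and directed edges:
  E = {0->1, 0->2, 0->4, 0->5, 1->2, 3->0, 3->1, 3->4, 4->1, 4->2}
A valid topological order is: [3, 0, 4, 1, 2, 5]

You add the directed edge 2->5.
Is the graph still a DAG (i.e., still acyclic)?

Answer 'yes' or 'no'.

Given toposort: [3, 0, 4, 1, 2, 5]
Position of 2: index 4; position of 5: index 5
New edge 2->5: forward
Forward edge: respects the existing order. Still a DAG, same toposort still valid.
Still a DAG? yes

Answer: yes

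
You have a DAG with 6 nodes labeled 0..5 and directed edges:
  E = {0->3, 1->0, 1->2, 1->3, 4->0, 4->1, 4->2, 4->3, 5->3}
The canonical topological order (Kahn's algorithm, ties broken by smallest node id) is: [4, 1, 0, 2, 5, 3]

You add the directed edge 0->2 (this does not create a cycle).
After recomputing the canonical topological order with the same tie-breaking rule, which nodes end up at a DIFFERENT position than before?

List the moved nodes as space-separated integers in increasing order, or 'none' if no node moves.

Old toposort: [4, 1, 0, 2, 5, 3]
Added edge 0->2
Recompute Kahn (smallest-id tiebreak):
  initial in-degrees: [2, 1, 3, 4, 0, 0]
  ready (indeg=0): [4, 5]
  pop 4: indeg[0]->1; indeg[1]->0; indeg[2]->2; indeg[3]->3 | ready=[1, 5] | order so far=[4]
  pop 1: indeg[0]->0; indeg[2]->1; indeg[3]->2 | ready=[0, 5] | order so far=[4, 1]
  pop 0: indeg[2]->0; indeg[3]->1 | ready=[2, 5] | order so far=[4, 1, 0]
  pop 2: no out-edges | ready=[5] | order so far=[4, 1, 0, 2]
  pop 5: indeg[3]->0 | ready=[3] | order so far=[4, 1, 0, 2, 5]
  pop 3: no out-edges | ready=[] | order so far=[4, 1, 0, 2, 5, 3]
New canonical toposort: [4, 1, 0, 2, 5, 3]
Compare positions:
  Node 0: index 2 -> 2 (same)
  Node 1: index 1 -> 1 (same)
  Node 2: index 3 -> 3 (same)
  Node 3: index 5 -> 5 (same)
  Node 4: index 0 -> 0 (same)
  Node 5: index 4 -> 4 (same)
Nodes that changed position: none

Answer: none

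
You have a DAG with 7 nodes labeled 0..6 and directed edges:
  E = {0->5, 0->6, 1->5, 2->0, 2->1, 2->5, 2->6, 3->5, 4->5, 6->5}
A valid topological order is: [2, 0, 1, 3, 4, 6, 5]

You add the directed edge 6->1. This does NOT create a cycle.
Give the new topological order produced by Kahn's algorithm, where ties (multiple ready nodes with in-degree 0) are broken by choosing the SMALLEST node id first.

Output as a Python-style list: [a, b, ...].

Old toposort: [2, 0, 1, 3, 4, 6, 5]
Added edge: 6->1
Position of 6 (5) > position of 1 (2). Must reorder: 6 must now come before 1.
Run Kahn's algorithm (break ties by smallest node id):
  initial in-degrees: [1, 2, 0, 0, 0, 6, 2]
  ready (indeg=0): [2, 3, 4]
  pop 2: indeg[0]->0; indeg[1]->1; indeg[5]->5; indeg[6]->1 | ready=[0, 3, 4] | order so far=[2]
  pop 0: indeg[5]->4; indeg[6]->0 | ready=[3, 4, 6] | order so far=[2, 0]
  pop 3: indeg[5]->3 | ready=[4, 6] | order so far=[2, 0, 3]
  pop 4: indeg[5]->2 | ready=[6] | order so far=[2, 0, 3, 4]
  pop 6: indeg[1]->0; indeg[5]->1 | ready=[1] | order so far=[2, 0, 3, 4, 6]
  pop 1: indeg[5]->0 | ready=[5] | order so far=[2, 0, 3, 4, 6, 1]
  pop 5: no out-edges | ready=[] | order so far=[2, 0, 3, 4, 6, 1, 5]
  Result: [2, 0, 3, 4, 6, 1, 5]

Answer: [2, 0, 3, 4, 6, 1, 5]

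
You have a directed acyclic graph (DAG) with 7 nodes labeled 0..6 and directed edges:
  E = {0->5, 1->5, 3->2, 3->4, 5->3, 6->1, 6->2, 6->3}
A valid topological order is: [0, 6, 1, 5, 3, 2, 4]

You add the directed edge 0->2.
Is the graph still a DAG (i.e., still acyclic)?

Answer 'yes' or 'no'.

Given toposort: [0, 6, 1, 5, 3, 2, 4]
Position of 0: index 0; position of 2: index 5
New edge 0->2: forward
Forward edge: respects the existing order. Still a DAG, same toposort still valid.
Still a DAG? yes

Answer: yes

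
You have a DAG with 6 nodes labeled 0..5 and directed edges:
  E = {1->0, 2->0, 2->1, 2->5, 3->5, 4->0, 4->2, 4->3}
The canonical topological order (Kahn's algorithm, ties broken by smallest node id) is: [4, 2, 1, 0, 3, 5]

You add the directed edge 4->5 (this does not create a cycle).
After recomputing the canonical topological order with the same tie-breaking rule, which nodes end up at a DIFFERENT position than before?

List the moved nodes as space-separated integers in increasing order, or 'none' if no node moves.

Old toposort: [4, 2, 1, 0, 3, 5]
Added edge 4->5
Recompute Kahn (smallest-id tiebreak):
  initial in-degrees: [3, 1, 1, 1, 0, 3]
  ready (indeg=0): [4]
  pop 4: indeg[0]->2; indeg[2]->0; indeg[3]->0; indeg[5]->2 | ready=[2, 3] | order so far=[4]
  pop 2: indeg[0]->1; indeg[1]->0; indeg[5]->1 | ready=[1, 3] | order so far=[4, 2]
  pop 1: indeg[0]->0 | ready=[0, 3] | order so far=[4, 2, 1]
  pop 0: no out-edges | ready=[3] | order so far=[4, 2, 1, 0]
  pop 3: indeg[5]->0 | ready=[5] | order so far=[4, 2, 1, 0, 3]
  pop 5: no out-edges | ready=[] | order so far=[4, 2, 1, 0, 3, 5]
New canonical toposort: [4, 2, 1, 0, 3, 5]
Compare positions:
  Node 0: index 3 -> 3 (same)
  Node 1: index 2 -> 2 (same)
  Node 2: index 1 -> 1 (same)
  Node 3: index 4 -> 4 (same)
  Node 4: index 0 -> 0 (same)
  Node 5: index 5 -> 5 (same)
Nodes that changed position: none

Answer: none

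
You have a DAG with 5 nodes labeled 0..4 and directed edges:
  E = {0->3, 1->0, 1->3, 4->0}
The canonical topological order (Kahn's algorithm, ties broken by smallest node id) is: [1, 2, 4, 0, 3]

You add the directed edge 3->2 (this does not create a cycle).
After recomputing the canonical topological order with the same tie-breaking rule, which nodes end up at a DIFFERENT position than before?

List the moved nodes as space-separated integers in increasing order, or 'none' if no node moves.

Answer: 0 2 3 4

Derivation:
Old toposort: [1, 2, 4, 0, 3]
Added edge 3->2
Recompute Kahn (smallest-id tiebreak):
  initial in-degrees: [2, 0, 1, 2, 0]
  ready (indeg=0): [1, 4]
  pop 1: indeg[0]->1; indeg[3]->1 | ready=[4] | order so far=[1]
  pop 4: indeg[0]->0 | ready=[0] | order so far=[1, 4]
  pop 0: indeg[3]->0 | ready=[3] | order so far=[1, 4, 0]
  pop 3: indeg[2]->0 | ready=[2] | order so far=[1, 4, 0, 3]
  pop 2: no out-edges | ready=[] | order so far=[1, 4, 0, 3, 2]
New canonical toposort: [1, 4, 0, 3, 2]
Compare positions:
  Node 0: index 3 -> 2 (moved)
  Node 1: index 0 -> 0 (same)
  Node 2: index 1 -> 4 (moved)
  Node 3: index 4 -> 3 (moved)
  Node 4: index 2 -> 1 (moved)
Nodes that changed position: 0 2 3 4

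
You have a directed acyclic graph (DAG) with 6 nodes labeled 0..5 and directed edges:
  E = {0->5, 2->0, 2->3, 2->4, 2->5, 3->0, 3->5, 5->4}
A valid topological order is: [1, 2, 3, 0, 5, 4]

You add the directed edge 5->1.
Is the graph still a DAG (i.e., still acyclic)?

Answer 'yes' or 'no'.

Given toposort: [1, 2, 3, 0, 5, 4]
Position of 5: index 4; position of 1: index 0
New edge 5->1: backward (u after v in old order)
Backward edge: old toposort is now invalid. Check if this creates a cycle.
Does 1 already reach 5? Reachable from 1: [1]. NO -> still a DAG (reorder needed).
Still a DAG? yes

Answer: yes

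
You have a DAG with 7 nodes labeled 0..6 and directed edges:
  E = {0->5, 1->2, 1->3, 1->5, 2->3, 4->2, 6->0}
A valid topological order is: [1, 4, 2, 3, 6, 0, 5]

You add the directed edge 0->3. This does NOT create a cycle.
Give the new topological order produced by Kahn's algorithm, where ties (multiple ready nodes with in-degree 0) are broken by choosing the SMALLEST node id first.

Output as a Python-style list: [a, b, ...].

Answer: [1, 4, 2, 6, 0, 3, 5]

Derivation:
Old toposort: [1, 4, 2, 3, 6, 0, 5]
Added edge: 0->3
Position of 0 (5) > position of 3 (3). Must reorder: 0 must now come before 3.
Run Kahn's algorithm (break ties by smallest node id):
  initial in-degrees: [1, 0, 2, 3, 0, 2, 0]
  ready (indeg=0): [1, 4, 6]
  pop 1: indeg[2]->1; indeg[3]->2; indeg[5]->1 | ready=[4, 6] | order so far=[1]
  pop 4: indeg[2]->0 | ready=[2, 6] | order so far=[1, 4]
  pop 2: indeg[3]->1 | ready=[6] | order so far=[1, 4, 2]
  pop 6: indeg[0]->0 | ready=[0] | order so far=[1, 4, 2, 6]
  pop 0: indeg[3]->0; indeg[5]->0 | ready=[3, 5] | order so far=[1, 4, 2, 6, 0]
  pop 3: no out-edges | ready=[5] | order so far=[1, 4, 2, 6, 0, 3]
  pop 5: no out-edges | ready=[] | order so far=[1, 4, 2, 6, 0, 3, 5]
  Result: [1, 4, 2, 6, 0, 3, 5]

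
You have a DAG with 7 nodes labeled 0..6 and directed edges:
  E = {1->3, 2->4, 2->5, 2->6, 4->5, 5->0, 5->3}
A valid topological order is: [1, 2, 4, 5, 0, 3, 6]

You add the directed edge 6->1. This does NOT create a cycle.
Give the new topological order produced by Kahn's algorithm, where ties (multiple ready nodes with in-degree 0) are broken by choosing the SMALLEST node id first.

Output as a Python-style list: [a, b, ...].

Old toposort: [1, 2, 4, 5, 0, 3, 6]
Added edge: 6->1
Position of 6 (6) > position of 1 (0). Must reorder: 6 must now come before 1.
Run Kahn's algorithm (break ties by smallest node id):
  initial in-degrees: [1, 1, 0, 2, 1, 2, 1]
  ready (indeg=0): [2]
  pop 2: indeg[4]->0; indeg[5]->1; indeg[6]->0 | ready=[4, 6] | order so far=[2]
  pop 4: indeg[5]->0 | ready=[5, 6] | order so far=[2, 4]
  pop 5: indeg[0]->0; indeg[3]->1 | ready=[0, 6] | order so far=[2, 4, 5]
  pop 0: no out-edges | ready=[6] | order so far=[2, 4, 5, 0]
  pop 6: indeg[1]->0 | ready=[1] | order so far=[2, 4, 5, 0, 6]
  pop 1: indeg[3]->0 | ready=[3] | order so far=[2, 4, 5, 0, 6, 1]
  pop 3: no out-edges | ready=[] | order so far=[2, 4, 5, 0, 6, 1, 3]
  Result: [2, 4, 5, 0, 6, 1, 3]

Answer: [2, 4, 5, 0, 6, 1, 3]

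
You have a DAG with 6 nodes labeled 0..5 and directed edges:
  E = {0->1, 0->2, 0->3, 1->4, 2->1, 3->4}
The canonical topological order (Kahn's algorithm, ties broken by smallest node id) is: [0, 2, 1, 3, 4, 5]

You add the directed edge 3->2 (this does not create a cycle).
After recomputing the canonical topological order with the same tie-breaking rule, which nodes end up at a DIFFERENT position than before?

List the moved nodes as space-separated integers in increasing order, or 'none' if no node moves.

Old toposort: [0, 2, 1, 3, 4, 5]
Added edge 3->2
Recompute Kahn (smallest-id tiebreak):
  initial in-degrees: [0, 2, 2, 1, 2, 0]
  ready (indeg=0): [0, 5]
  pop 0: indeg[1]->1; indeg[2]->1; indeg[3]->0 | ready=[3, 5] | order so far=[0]
  pop 3: indeg[2]->0; indeg[4]->1 | ready=[2, 5] | order so far=[0, 3]
  pop 2: indeg[1]->0 | ready=[1, 5] | order so far=[0, 3, 2]
  pop 1: indeg[4]->0 | ready=[4, 5] | order so far=[0, 3, 2, 1]
  pop 4: no out-edges | ready=[5] | order so far=[0, 3, 2, 1, 4]
  pop 5: no out-edges | ready=[] | order so far=[0, 3, 2, 1, 4, 5]
New canonical toposort: [0, 3, 2, 1, 4, 5]
Compare positions:
  Node 0: index 0 -> 0 (same)
  Node 1: index 2 -> 3 (moved)
  Node 2: index 1 -> 2 (moved)
  Node 3: index 3 -> 1 (moved)
  Node 4: index 4 -> 4 (same)
  Node 5: index 5 -> 5 (same)
Nodes that changed position: 1 2 3

Answer: 1 2 3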